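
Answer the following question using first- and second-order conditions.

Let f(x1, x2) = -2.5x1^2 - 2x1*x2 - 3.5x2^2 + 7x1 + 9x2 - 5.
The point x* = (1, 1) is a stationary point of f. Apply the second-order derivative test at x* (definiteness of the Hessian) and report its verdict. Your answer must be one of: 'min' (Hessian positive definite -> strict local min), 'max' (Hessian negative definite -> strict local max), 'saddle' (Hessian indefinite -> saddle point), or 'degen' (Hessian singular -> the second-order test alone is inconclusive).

Compute the Hessian H = grad^2 f:
  H = [[-5, -2], [-2, -7]]
Verify stationarity: grad f(x*) = H x* + g = (0, 0).
Eigenvalues of H: -8.2361, -3.7639.
Both eigenvalues < 0, so H is negative definite -> x* is a strict local max.

max


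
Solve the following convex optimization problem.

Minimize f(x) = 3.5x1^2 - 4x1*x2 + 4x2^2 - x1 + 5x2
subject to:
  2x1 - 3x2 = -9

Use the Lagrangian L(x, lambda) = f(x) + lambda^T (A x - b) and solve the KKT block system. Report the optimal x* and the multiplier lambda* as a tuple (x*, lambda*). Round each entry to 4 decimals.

Form the Lagrangian:
  L(x, lambda) = (1/2) x^T Q x + c^T x + lambda^T (A x - b)
Stationarity (grad_x L = 0): Q x + c + A^T lambda = 0.
Primal feasibility: A x = b.

This gives the KKT block system:
  [ Q   A^T ] [ x     ]   [-c ]
  [ A    0  ] [ lambda ] = [ b ]

Solving the linear system:
  x*      = (-1.2128, 2.1915)
  lambda* = (9.1277)
  f(x*)   = 47.1596

x* = (-1.2128, 2.1915), lambda* = (9.1277)


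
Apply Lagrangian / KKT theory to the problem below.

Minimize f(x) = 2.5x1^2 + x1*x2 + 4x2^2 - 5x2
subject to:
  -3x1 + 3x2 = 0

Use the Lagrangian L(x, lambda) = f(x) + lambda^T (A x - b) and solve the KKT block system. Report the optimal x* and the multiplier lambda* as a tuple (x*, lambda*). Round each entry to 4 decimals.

Form the Lagrangian:
  L(x, lambda) = (1/2) x^T Q x + c^T x + lambda^T (A x - b)
Stationarity (grad_x L = 0): Q x + c + A^T lambda = 0.
Primal feasibility: A x = b.

This gives the KKT block system:
  [ Q   A^T ] [ x     ]   [-c ]
  [ A    0  ] [ lambda ] = [ b ]

Solving the linear system:
  x*      = (0.3333, 0.3333)
  lambda* = (0.6667)
  f(x*)   = -0.8333

x* = (0.3333, 0.3333), lambda* = (0.6667)


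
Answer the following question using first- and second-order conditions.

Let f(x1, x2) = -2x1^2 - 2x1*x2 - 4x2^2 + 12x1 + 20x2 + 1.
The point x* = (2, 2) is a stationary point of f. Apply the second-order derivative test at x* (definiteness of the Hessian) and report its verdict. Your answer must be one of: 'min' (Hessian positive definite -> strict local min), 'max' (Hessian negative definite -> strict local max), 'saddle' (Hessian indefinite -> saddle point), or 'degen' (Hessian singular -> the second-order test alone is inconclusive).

Compute the Hessian H = grad^2 f:
  H = [[-4, -2], [-2, -8]]
Verify stationarity: grad f(x*) = H x* + g = (0, 0).
Eigenvalues of H: -8.8284, -3.1716.
Both eigenvalues < 0, so H is negative definite -> x* is a strict local max.

max


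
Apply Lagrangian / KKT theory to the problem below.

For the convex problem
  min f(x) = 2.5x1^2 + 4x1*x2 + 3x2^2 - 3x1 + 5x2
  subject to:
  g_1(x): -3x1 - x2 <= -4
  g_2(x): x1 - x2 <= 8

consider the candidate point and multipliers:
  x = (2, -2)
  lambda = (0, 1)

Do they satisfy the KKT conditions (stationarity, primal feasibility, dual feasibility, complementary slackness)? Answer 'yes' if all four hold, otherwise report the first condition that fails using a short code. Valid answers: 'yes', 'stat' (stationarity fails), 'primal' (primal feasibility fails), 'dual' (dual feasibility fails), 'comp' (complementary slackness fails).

Gradient of f: grad f(x) = Q x + c = (-1, 1)
Constraint values g_i(x) = a_i^T x - b_i:
  g_1((2, -2)) = 0
  g_2((2, -2)) = -4
Stationarity residual: grad f(x) + sum_i lambda_i a_i = (0, 0)
  -> stationarity OK
Primal feasibility (all g_i <= 0): OK
Dual feasibility (all lambda_i >= 0): OK
Complementary slackness (lambda_i * g_i(x) = 0 for all i): FAILS

Verdict: the first failing condition is complementary_slackness -> comp.

comp


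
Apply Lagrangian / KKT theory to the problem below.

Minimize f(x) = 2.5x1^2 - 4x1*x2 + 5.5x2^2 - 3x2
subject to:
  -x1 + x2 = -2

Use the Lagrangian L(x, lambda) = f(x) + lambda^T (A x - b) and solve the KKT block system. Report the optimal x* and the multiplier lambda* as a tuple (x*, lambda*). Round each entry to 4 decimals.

Form the Lagrangian:
  L(x, lambda) = (1/2) x^T Q x + c^T x + lambda^T (A x - b)
Stationarity (grad_x L = 0): Q x + c + A^T lambda = 0.
Primal feasibility: A x = b.

This gives the KKT block system:
  [ Q   A^T ] [ x     ]   [-c ]
  [ A    0  ] [ lambda ] = [ b ]

Solving the linear system:
  x*      = (2.125, 0.125)
  lambda* = (10.125)
  f(x*)   = 9.9375

x* = (2.125, 0.125), lambda* = (10.125)


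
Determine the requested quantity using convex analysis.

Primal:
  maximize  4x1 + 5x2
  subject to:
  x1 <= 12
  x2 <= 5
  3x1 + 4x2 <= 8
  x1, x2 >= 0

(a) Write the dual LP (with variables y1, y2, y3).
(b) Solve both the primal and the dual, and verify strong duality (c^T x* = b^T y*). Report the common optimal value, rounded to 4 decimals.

The standard primal-dual pair for 'max c^T x s.t. A x <= b, x >= 0' is:
  Dual:  min b^T y  s.t.  A^T y >= c,  y >= 0.

So the dual LP is:
  minimize  12y1 + 5y2 + 8y3
  subject to:
    y1 + 3y3 >= 4
    y2 + 4y3 >= 5
    y1, y2, y3 >= 0

Solving the primal: x* = (2.6667, 0).
  primal value c^T x* = 10.6667.
Solving the dual: y* = (0, 0, 1.3333).
  dual value b^T y* = 10.6667.
Strong duality: c^T x* = b^T y*. Confirmed.

10.6667


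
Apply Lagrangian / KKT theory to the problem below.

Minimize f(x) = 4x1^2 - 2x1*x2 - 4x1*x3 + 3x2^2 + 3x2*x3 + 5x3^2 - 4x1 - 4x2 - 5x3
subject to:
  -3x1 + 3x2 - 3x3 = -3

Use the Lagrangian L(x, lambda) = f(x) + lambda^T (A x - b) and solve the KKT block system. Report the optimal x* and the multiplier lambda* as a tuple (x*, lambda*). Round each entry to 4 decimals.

Form the Lagrangian:
  L(x, lambda) = (1/2) x^T Q x + c^T x + lambda^T (A x - b)
Stationarity (grad_x L = 0): Q x + c + A^T lambda = 0.
Primal feasibility: A x = b.

This gives the KKT block system:
  [ Q   A^T ] [ x     ]   [-c ]
  [ A    0  ] [ lambda ] = [ b ]

Solving the linear system:
  x*      = (0.9953, 0.6777, 0.6825)
  lambda* = (-0.0411)
  f(x*)   = -5.1137

x* = (0.9953, 0.6777, 0.6825), lambda* = (-0.0411)


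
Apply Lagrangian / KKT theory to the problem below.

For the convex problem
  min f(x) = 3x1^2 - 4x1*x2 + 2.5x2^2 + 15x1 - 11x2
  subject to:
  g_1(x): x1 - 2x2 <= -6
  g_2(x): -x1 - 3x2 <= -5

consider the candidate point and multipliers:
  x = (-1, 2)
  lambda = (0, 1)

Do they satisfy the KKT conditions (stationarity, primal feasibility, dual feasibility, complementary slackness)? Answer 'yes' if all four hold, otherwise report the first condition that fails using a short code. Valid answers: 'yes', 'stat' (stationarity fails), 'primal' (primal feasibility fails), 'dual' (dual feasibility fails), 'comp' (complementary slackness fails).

Gradient of f: grad f(x) = Q x + c = (1, 3)
Constraint values g_i(x) = a_i^T x - b_i:
  g_1((-1, 2)) = 1
  g_2((-1, 2)) = 0
Stationarity residual: grad f(x) + sum_i lambda_i a_i = (0, 0)
  -> stationarity OK
Primal feasibility (all g_i <= 0): FAILS
Dual feasibility (all lambda_i >= 0): OK
Complementary slackness (lambda_i * g_i(x) = 0 for all i): OK

Verdict: the first failing condition is primal_feasibility -> primal.

primal


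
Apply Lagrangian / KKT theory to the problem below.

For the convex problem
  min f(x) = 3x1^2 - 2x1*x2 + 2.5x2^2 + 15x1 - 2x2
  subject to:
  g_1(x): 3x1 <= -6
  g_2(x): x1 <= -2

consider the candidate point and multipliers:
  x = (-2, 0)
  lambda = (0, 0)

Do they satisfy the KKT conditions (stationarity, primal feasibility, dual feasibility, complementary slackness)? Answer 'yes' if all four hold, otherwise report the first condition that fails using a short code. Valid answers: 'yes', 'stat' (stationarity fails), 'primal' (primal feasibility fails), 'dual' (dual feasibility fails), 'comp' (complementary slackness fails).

Gradient of f: grad f(x) = Q x + c = (3, 2)
Constraint values g_i(x) = a_i^T x - b_i:
  g_1((-2, 0)) = 0
  g_2((-2, 0)) = 0
Stationarity residual: grad f(x) + sum_i lambda_i a_i = (3, 2)
  -> stationarity FAILS
Primal feasibility (all g_i <= 0): OK
Dual feasibility (all lambda_i >= 0): OK
Complementary slackness (lambda_i * g_i(x) = 0 for all i): OK

Verdict: the first failing condition is stationarity -> stat.

stat


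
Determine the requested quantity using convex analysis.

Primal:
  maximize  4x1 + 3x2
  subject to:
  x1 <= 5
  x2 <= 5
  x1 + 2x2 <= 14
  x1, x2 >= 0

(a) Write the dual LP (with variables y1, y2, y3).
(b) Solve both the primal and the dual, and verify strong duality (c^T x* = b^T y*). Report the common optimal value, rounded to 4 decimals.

The standard primal-dual pair for 'max c^T x s.t. A x <= b, x >= 0' is:
  Dual:  min b^T y  s.t.  A^T y >= c,  y >= 0.

So the dual LP is:
  minimize  5y1 + 5y2 + 14y3
  subject to:
    y1 + y3 >= 4
    y2 + 2y3 >= 3
    y1, y2, y3 >= 0

Solving the primal: x* = (5, 4.5).
  primal value c^T x* = 33.5.
Solving the dual: y* = (2.5, 0, 1.5).
  dual value b^T y* = 33.5.
Strong duality: c^T x* = b^T y*. Confirmed.

33.5


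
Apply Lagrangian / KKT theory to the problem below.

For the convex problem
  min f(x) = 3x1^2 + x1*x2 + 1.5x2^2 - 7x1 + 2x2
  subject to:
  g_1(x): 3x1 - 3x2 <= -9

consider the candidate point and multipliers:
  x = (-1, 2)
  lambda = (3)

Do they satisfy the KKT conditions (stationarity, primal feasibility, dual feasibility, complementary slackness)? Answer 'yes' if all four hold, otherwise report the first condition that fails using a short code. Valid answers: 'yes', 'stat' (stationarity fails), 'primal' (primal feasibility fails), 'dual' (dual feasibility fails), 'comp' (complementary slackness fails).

Gradient of f: grad f(x) = Q x + c = (-11, 7)
Constraint values g_i(x) = a_i^T x - b_i:
  g_1((-1, 2)) = 0
Stationarity residual: grad f(x) + sum_i lambda_i a_i = (-2, -2)
  -> stationarity FAILS
Primal feasibility (all g_i <= 0): OK
Dual feasibility (all lambda_i >= 0): OK
Complementary slackness (lambda_i * g_i(x) = 0 for all i): OK

Verdict: the first failing condition is stationarity -> stat.

stat


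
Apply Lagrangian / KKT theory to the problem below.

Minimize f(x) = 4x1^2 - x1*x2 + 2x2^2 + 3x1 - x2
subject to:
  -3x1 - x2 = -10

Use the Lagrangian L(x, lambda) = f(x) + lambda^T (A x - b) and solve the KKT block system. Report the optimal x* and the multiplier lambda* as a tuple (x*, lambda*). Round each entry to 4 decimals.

Form the Lagrangian:
  L(x, lambda) = (1/2) x^T Q x + c^T x + lambda^T (A x - b)
Stationarity (grad_x L = 0): Q x + c + A^T lambda = 0.
Primal feasibility: A x = b.

This gives the KKT block system:
  [ Q   A^T ] [ x     ]   [-c ]
  [ A    0  ] [ lambda ] = [ b ]

Solving the linear system:
  x*      = (2.48, 2.56)
  lambda* = (6.76)
  f(x*)   = 36.24

x* = (2.48, 2.56), lambda* = (6.76)


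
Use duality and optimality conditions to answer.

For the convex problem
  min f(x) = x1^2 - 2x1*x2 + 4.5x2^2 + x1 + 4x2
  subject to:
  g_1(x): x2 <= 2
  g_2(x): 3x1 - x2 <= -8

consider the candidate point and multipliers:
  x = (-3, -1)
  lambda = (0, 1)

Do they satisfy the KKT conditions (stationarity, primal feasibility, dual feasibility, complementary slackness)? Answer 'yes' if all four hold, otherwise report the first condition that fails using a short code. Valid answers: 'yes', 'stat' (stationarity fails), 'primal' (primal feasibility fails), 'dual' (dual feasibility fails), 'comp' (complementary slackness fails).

Gradient of f: grad f(x) = Q x + c = (-3, 1)
Constraint values g_i(x) = a_i^T x - b_i:
  g_1((-3, -1)) = -3
  g_2((-3, -1)) = 0
Stationarity residual: grad f(x) + sum_i lambda_i a_i = (0, 0)
  -> stationarity OK
Primal feasibility (all g_i <= 0): OK
Dual feasibility (all lambda_i >= 0): OK
Complementary slackness (lambda_i * g_i(x) = 0 for all i): OK

Verdict: yes, KKT holds.

yes


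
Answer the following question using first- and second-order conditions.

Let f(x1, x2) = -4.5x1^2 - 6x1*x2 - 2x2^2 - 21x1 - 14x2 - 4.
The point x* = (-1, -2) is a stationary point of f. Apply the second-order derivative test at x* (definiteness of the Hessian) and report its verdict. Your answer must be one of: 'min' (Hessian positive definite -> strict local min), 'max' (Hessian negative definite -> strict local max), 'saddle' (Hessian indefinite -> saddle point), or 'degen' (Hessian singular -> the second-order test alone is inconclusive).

Compute the Hessian H = grad^2 f:
  H = [[-9, -6], [-6, -4]]
Verify stationarity: grad f(x*) = H x* + g = (0, 0).
Eigenvalues of H: -13, 0.
H has a zero eigenvalue (singular; negative semidefinite but not definite), so H is neither positive definite, negative definite, nor indefinite. The second-order test alone is inconclusive -> degen.
(Indeed, f is constant along the null direction of H through x*, so x* is not a strict local extremum.)

degen


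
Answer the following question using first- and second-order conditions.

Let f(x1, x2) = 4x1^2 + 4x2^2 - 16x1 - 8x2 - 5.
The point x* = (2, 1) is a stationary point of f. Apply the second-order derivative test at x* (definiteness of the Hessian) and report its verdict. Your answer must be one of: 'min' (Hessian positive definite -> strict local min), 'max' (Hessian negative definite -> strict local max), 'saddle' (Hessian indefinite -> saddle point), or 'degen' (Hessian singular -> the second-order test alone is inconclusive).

Compute the Hessian H = grad^2 f:
  H = [[8, 0], [0, 8]]
Verify stationarity: grad f(x*) = H x* + g = (0, 0).
Eigenvalues of H: 8, 8.
Both eigenvalues > 0, so H is positive definite -> x* is a strict local min.

min


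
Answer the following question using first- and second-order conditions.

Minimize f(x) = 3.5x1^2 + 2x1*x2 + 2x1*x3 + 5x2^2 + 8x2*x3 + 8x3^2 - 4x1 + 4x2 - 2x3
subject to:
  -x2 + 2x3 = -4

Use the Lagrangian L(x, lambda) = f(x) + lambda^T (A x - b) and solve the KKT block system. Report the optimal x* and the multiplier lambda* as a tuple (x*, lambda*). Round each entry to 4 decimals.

Form the Lagrangian:
  L(x, lambda) = (1/2) x^T Q x + c^T x + lambda^T (A x - b)
Stationarity (grad_x L = 0): Q x + c + A^T lambda = 0.
Primal feasibility: A x = b.

This gives the KKT block system:
  [ Q   A^T ] [ x     ]   [-c ]
  [ A    0  ] [ lambda ] = [ b ]

Solving the linear system:
  x*      = (0.6138, 1.2345, -1.3828)
  lambda* = (6.5103)
  f(x*)   = 15.6448

x* = (0.6138, 1.2345, -1.3828), lambda* = (6.5103)


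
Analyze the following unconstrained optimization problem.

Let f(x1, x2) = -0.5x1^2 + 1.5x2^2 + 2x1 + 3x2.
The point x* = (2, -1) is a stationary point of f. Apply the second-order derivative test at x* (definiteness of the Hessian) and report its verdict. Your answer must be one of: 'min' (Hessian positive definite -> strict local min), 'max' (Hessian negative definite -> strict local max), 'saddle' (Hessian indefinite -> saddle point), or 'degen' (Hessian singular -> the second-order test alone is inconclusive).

Compute the Hessian H = grad^2 f:
  H = [[-1, 0], [0, 3]]
Verify stationarity: grad f(x*) = H x* + g = (0, 0).
Eigenvalues of H: -1, 3.
Eigenvalues have mixed signs, so H is indefinite -> x* is a saddle point.

saddle


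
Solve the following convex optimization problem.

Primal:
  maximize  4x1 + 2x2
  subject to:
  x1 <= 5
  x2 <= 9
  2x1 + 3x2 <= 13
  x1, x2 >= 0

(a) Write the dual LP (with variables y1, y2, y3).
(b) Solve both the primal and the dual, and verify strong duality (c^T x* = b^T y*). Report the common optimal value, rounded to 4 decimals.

The standard primal-dual pair for 'max c^T x s.t. A x <= b, x >= 0' is:
  Dual:  min b^T y  s.t.  A^T y >= c,  y >= 0.

So the dual LP is:
  minimize  5y1 + 9y2 + 13y3
  subject to:
    y1 + 2y3 >= 4
    y2 + 3y3 >= 2
    y1, y2, y3 >= 0

Solving the primal: x* = (5, 1).
  primal value c^T x* = 22.
Solving the dual: y* = (2.6667, 0, 0.6667).
  dual value b^T y* = 22.
Strong duality: c^T x* = b^T y*. Confirmed.

22


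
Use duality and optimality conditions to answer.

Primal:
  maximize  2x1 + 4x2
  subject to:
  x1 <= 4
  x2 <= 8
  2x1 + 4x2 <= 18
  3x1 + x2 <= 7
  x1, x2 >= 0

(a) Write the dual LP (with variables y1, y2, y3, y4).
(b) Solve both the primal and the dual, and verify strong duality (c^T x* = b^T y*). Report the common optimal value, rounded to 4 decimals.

The standard primal-dual pair for 'max c^T x s.t. A x <= b, x >= 0' is:
  Dual:  min b^T y  s.t.  A^T y >= c,  y >= 0.

So the dual LP is:
  minimize  4y1 + 8y2 + 18y3 + 7y4
  subject to:
    y1 + 2y3 + 3y4 >= 2
    y2 + 4y3 + y4 >= 4
    y1, y2, y3, y4 >= 0

Solving the primal: x* = (1, 4).
  primal value c^T x* = 18.
Solving the dual: y* = (0, 0, 1, 0).
  dual value b^T y* = 18.
Strong duality: c^T x* = b^T y*. Confirmed.

18


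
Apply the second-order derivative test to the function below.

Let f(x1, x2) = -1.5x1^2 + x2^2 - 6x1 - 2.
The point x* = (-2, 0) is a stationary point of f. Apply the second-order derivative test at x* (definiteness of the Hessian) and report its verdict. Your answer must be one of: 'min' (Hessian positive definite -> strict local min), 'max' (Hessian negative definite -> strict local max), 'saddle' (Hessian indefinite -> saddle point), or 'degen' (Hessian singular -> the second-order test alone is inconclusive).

Compute the Hessian H = grad^2 f:
  H = [[-3, 0], [0, 2]]
Verify stationarity: grad f(x*) = H x* + g = (0, 0).
Eigenvalues of H: -3, 2.
Eigenvalues have mixed signs, so H is indefinite -> x* is a saddle point.

saddle


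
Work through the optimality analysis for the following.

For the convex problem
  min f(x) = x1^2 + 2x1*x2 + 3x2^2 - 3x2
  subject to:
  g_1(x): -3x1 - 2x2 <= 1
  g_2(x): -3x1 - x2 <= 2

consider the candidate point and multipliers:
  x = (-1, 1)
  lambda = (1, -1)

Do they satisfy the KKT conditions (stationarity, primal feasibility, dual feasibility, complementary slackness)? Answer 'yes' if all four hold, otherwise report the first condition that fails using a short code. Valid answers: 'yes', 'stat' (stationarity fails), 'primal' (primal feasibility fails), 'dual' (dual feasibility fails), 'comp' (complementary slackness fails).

Gradient of f: grad f(x) = Q x + c = (0, 1)
Constraint values g_i(x) = a_i^T x - b_i:
  g_1((-1, 1)) = 0
  g_2((-1, 1)) = 0
Stationarity residual: grad f(x) + sum_i lambda_i a_i = (0, 0)
  -> stationarity OK
Primal feasibility (all g_i <= 0): OK
Dual feasibility (all lambda_i >= 0): FAILS
Complementary slackness (lambda_i * g_i(x) = 0 for all i): OK

Verdict: the first failing condition is dual_feasibility -> dual.

dual


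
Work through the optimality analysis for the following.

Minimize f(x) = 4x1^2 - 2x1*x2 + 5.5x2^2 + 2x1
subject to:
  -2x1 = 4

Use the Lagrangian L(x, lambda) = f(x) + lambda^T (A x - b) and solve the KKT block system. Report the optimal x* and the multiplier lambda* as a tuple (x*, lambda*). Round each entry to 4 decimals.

Form the Lagrangian:
  L(x, lambda) = (1/2) x^T Q x + c^T x + lambda^T (A x - b)
Stationarity (grad_x L = 0): Q x + c + A^T lambda = 0.
Primal feasibility: A x = b.

This gives the KKT block system:
  [ Q   A^T ] [ x     ]   [-c ]
  [ A    0  ] [ lambda ] = [ b ]

Solving the linear system:
  x*      = (-2, -0.3636)
  lambda* = (-6.6364)
  f(x*)   = 11.2727

x* = (-2, -0.3636), lambda* = (-6.6364)


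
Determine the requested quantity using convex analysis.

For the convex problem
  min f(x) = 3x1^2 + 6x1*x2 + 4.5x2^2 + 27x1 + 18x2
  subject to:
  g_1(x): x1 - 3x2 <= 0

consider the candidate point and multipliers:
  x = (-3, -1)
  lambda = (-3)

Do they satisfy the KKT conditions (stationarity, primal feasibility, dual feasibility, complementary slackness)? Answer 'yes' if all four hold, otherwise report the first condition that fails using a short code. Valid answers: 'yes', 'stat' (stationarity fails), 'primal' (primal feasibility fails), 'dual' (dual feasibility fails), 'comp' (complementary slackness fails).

Gradient of f: grad f(x) = Q x + c = (3, -9)
Constraint values g_i(x) = a_i^T x - b_i:
  g_1((-3, -1)) = 0
Stationarity residual: grad f(x) + sum_i lambda_i a_i = (0, 0)
  -> stationarity OK
Primal feasibility (all g_i <= 0): OK
Dual feasibility (all lambda_i >= 0): FAILS
Complementary slackness (lambda_i * g_i(x) = 0 for all i): OK

Verdict: the first failing condition is dual_feasibility -> dual.

dual


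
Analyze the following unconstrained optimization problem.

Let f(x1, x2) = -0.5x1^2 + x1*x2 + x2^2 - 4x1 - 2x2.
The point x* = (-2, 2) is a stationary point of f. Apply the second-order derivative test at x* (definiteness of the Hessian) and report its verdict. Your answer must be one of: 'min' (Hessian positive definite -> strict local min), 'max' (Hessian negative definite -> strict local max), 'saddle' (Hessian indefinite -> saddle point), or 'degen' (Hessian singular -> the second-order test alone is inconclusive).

Compute the Hessian H = grad^2 f:
  H = [[-1, 1], [1, 2]]
Verify stationarity: grad f(x*) = H x* + g = (0, 0).
Eigenvalues of H: -1.3028, 2.3028.
Eigenvalues have mixed signs, so H is indefinite -> x* is a saddle point.

saddle


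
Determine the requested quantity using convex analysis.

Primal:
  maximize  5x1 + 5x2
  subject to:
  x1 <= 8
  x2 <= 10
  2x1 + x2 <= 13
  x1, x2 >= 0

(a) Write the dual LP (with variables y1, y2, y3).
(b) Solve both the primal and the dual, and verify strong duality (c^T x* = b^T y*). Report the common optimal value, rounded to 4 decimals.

The standard primal-dual pair for 'max c^T x s.t. A x <= b, x >= 0' is:
  Dual:  min b^T y  s.t.  A^T y >= c,  y >= 0.

So the dual LP is:
  minimize  8y1 + 10y2 + 13y3
  subject to:
    y1 + 2y3 >= 5
    y2 + y3 >= 5
    y1, y2, y3 >= 0

Solving the primal: x* = (1.5, 10).
  primal value c^T x* = 57.5.
Solving the dual: y* = (0, 2.5, 2.5).
  dual value b^T y* = 57.5.
Strong duality: c^T x* = b^T y*. Confirmed.

57.5


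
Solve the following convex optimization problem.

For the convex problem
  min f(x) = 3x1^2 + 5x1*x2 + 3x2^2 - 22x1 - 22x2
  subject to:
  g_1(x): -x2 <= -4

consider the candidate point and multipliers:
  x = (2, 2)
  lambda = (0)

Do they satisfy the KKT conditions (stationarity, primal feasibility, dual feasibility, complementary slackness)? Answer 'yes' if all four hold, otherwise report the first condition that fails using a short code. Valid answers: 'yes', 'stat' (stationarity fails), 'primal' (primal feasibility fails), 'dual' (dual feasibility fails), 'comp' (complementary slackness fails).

Gradient of f: grad f(x) = Q x + c = (0, 0)
Constraint values g_i(x) = a_i^T x - b_i:
  g_1((2, 2)) = 2
Stationarity residual: grad f(x) + sum_i lambda_i a_i = (0, 0)
  -> stationarity OK
Primal feasibility (all g_i <= 0): FAILS
Dual feasibility (all lambda_i >= 0): OK
Complementary slackness (lambda_i * g_i(x) = 0 for all i): OK

Verdict: the first failing condition is primal_feasibility -> primal.

primal


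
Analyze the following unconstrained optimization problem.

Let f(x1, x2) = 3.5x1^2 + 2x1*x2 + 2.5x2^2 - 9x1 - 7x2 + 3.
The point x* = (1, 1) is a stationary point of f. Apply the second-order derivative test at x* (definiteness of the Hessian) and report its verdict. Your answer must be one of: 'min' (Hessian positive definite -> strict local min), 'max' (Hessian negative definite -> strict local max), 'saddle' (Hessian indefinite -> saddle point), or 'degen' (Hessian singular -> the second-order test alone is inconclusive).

Compute the Hessian H = grad^2 f:
  H = [[7, 2], [2, 5]]
Verify stationarity: grad f(x*) = H x* + g = (0, 0).
Eigenvalues of H: 3.7639, 8.2361.
Both eigenvalues > 0, so H is positive definite -> x* is a strict local min.

min


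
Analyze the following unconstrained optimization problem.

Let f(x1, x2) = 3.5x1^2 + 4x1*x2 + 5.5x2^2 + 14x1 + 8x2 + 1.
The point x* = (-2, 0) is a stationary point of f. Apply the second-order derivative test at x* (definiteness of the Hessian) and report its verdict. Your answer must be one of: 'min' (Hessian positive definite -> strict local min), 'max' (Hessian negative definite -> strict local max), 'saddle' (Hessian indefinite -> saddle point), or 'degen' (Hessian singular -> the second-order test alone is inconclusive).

Compute the Hessian H = grad^2 f:
  H = [[7, 4], [4, 11]]
Verify stationarity: grad f(x*) = H x* + g = (0, 0).
Eigenvalues of H: 4.5279, 13.4721.
Both eigenvalues > 0, so H is positive definite -> x* is a strict local min.

min


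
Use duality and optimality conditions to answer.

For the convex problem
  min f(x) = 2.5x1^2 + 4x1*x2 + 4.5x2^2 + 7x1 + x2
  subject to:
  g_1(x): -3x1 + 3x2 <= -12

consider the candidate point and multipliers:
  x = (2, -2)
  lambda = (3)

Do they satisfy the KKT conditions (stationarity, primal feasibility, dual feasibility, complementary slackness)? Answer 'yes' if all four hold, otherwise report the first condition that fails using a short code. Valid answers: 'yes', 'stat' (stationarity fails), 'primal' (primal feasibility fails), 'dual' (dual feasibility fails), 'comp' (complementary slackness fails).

Gradient of f: grad f(x) = Q x + c = (9, -9)
Constraint values g_i(x) = a_i^T x - b_i:
  g_1((2, -2)) = 0
Stationarity residual: grad f(x) + sum_i lambda_i a_i = (0, 0)
  -> stationarity OK
Primal feasibility (all g_i <= 0): OK
Dual feasibility (all lambda_i >= 0): OK
Complementary slackness (lambda_i * g_i(x) = 0 for all i): OK

Verdict: yes, KKT holds.

yes


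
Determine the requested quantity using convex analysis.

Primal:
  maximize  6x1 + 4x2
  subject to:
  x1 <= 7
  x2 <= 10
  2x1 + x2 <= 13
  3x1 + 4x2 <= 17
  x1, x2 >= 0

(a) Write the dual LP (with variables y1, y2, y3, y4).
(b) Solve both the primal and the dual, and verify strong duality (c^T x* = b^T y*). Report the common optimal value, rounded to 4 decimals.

The standard primal-dual pair for 'max c^T x s.t. A x <= b, x >= 0' is:
  Dual:  min b^T y  s.t.  A^T y >= c,  y >= 0.

So the dual LP is:
  minimize  7y1 + 10y2 + 13y3 + 17y4
  subject to:
    y1 + 2y3 + 3y4 >= 6
    y2 + y3 + 4y4 >= 4
    y1, y2, y3, y4 >= 0

Solving the primal: x* = (5.6667, 0).
  primal value c^T x* = 34.
Solving the dual: y* = (0, 0, 0, 2).
  dual value b^T y* = 34.
Strong duality: c^T x* = b^T y*. Confirmed.

34


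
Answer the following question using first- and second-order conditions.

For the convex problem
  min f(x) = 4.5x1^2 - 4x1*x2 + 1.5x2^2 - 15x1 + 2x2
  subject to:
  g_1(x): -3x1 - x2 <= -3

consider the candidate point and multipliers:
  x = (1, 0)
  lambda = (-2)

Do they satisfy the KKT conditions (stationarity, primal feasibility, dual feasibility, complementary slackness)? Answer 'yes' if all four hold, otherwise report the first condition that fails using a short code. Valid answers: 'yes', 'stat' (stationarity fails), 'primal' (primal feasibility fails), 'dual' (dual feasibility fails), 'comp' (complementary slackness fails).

Gradient of f: grad f(x) = Q x + c = (-6, -2)
Constraint values g_i(x) = a_i^T x - b_i:
  g_1((1, 0)) = 0
Stationarity residual: grad f(x) + sum_i lambda_i a_i = (0, 0)
  -> stationarity OK
Primal feasibility (all g_i <= 0): OK
Dual feasibility (all lambda_i >= 0): FAILS
Complementary slackness (lambda_i * g_i(x) = 0 for all i): OK

Verdict: the first failing condition is dual_feasibility -> dual.

dual


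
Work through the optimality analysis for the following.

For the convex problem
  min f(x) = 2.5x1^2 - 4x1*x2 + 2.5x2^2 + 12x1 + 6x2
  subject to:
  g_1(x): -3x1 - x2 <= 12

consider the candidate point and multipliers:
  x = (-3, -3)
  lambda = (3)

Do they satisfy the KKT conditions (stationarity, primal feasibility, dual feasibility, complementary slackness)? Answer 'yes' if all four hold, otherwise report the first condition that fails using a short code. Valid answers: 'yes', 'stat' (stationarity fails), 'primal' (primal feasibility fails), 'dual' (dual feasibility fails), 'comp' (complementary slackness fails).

Gradient of f: grad f(x) = Q x + c = (9, 3)
Constraint values g_i(x) = a_i^T x - b_i:
  g_1((-3, -3)) = 0
Stationarity residual: grad f(x) + sum_i lambda_i a_i = (0, 0)
  -> stationarity OK
Primal feasibility (all g_i <= 0): OK
Dual feasibility (all lambda_i >= 0): OK
Complementary slackness (lambda_i * g_i(x) = 0 for all i): OK

Verdict: yes, KKT holds.

yes


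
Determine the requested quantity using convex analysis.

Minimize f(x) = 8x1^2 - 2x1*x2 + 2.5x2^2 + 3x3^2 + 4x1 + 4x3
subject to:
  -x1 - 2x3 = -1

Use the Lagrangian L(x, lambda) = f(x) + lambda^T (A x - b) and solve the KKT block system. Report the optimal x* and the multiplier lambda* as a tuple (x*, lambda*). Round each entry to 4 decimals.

Form the Lagrangian:
  L(x, lambda) = (1/2) x^T Q x + c^T x + lambda^T (A x - b)
Stationarity (grad_x L = 0): Q x + c + A^T lambda = 0.
Primal feasibility: A x = b.

This gives the KKT block system:
  [ Q   A^T ] [ x     ]   [-c ]
  [ A    0  ] [ lambda ] = [ b ]

Solving the linear system:
  x*      = (-0.0299, -0.012, 0.515)
  lambda* = (3.5449)
  f(x*)   = 2.7425

x* = (-0.0299, -0.012, 0.515), lambda* = (3.5449)


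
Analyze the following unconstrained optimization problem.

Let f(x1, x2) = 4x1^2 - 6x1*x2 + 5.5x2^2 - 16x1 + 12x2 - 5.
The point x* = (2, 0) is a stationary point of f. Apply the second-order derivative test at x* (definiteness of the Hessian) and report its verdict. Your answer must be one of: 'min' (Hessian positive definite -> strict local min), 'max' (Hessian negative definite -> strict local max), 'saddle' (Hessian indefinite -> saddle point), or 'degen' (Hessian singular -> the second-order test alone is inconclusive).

Compute the Hessian H = grad^2 f:
  H = [[8, -6], [-6, 11]]
Verify stationarity: grad f(x*) = H x* + g = (0, 0).
Eigenvalues of H: 3.3153, 15.6847.
Both eigenvalues > 0, so H is positive definite -> x* is a strict local min.

min


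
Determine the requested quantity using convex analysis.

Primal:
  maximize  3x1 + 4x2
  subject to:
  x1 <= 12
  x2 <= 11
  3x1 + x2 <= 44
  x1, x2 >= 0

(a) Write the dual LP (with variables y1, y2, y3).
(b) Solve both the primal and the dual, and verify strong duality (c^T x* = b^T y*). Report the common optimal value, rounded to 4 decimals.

The standard primal-dual pair for 'max c^T x s.t. A x <= b, x >= 0' is:
  Dual:  min b^T y  s.t.  A^T y >= c,  y >= 0.

So the dual LP is:
  minimize  12y1 + 11y2 + 44y3
  subject to:
    y1 + 3y3 >= 3
    y2 + y3 >= 4
    y1, y2, y3 >= 0

Solving the primal: x* = (11, 11).
  primal value c^T x* = 77.
Solving the dual: y* = (0, 3, 1).
  dual value b^T y* = 77.
Strong duality: c^T x* = b^T y*. Confirmed.

77


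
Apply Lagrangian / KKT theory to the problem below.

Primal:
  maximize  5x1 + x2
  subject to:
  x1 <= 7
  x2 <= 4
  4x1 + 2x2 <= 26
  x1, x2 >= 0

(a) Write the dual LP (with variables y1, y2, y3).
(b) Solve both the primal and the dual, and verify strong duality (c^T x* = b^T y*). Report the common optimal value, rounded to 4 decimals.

The standard primal-dual pair for 'max c^T x s.t. A x <= b, x >= 0' is:
  Dual:  min b^T y  s.t.  A^T y >= c,  y >= 0.

So the dual LP is:
  minimize  7y1 + 4y2 + 26y3
  subject to:
    y1 + 4y3 >= 5
    y2 + 2y3 >= 1
    y1, y2, y3 >= 0

Solving the primal: x* = (6.5, 0).
  primal value c^T x* = 32.5.
Solving the dual: y* = (0, 0, 1.25).
  dual value b^T y* = 32.5.
Strong duality: c^T x* = b^T y*. Confirmed.

32.5


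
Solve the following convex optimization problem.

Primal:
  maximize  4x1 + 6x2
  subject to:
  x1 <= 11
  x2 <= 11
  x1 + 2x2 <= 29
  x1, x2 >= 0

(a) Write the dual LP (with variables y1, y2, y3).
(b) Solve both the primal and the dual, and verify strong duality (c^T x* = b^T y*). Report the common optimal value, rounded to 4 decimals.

The standard primal-dual pair for 'max c^T x s.t. A x <= b, x >= 0' is:
  Dual:  min b^T y  s.t.  A^T y >= c,  y >= 0.

So the dual LP is:
  minimize  11y1 + 11y2 + 29y3
  subject to:
    y1 + y3 >= 4
    y2 + 2y3 >= 6
    y1, y2, y3 >= 0

Solving the primal: x* = (11, 9).
  primal value c^T x* = 98.
Solving the dual: y* = (1, 0, 3).
  dual value b^T y* = 98.
Strong duality: c^T x* = b^T y*. Confirmed.

98


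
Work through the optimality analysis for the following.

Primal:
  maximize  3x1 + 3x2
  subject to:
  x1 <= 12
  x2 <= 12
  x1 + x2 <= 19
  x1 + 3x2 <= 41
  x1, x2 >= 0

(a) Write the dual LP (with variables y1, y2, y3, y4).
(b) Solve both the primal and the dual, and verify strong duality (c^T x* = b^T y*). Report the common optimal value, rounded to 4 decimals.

The standard primal-dual pair for 'max c^T x s.t. A x <= b, x >= 0' is:
  Dual:  min b^T y  s.t.  A^T y >= c,  y >= 0.

So the dual LP is:
  minimize  12y1 + 12y2 + 19y3 + 41y4
  subject to:
    y1 + y3 + y4 >= 3
    y2 + y3 + 3y4 >= 3
    y1, y2, y3, y4 >= 0

Solving the primal: x* = (12, 7).
  primal value c^T x* = 57.
Solving the dual: y* = (0, 0, 3, 0).
  dual value b^T y* = 57.
Strong duality: c^T x* = b^T y*. Confirmed.

57


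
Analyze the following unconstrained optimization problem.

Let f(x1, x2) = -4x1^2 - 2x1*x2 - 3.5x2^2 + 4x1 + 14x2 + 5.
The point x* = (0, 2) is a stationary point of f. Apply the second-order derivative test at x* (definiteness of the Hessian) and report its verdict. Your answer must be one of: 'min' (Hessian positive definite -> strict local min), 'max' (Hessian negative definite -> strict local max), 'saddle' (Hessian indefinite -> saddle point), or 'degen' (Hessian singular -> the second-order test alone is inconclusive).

Compute the Hessian H = grad^2 f:
  H = [[-8, -2], [-2, -7]]
Verify stationarity: grad f(x*) = H x* + g = (0, 0).
Eigenvalues of H: -9.5616, -5.4384.
Both eigenvalues < 0, so H is negative definite -> x* is a strict local max.

max


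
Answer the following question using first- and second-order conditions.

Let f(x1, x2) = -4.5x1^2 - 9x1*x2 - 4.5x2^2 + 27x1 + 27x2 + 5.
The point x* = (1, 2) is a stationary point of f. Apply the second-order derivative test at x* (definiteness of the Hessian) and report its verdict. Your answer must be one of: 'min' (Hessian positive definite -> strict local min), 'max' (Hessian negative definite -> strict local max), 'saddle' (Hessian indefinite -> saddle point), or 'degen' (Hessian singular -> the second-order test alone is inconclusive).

Compute the Hessian H = grad^2 f:
  H = [[-9, -9], [-9, -9]]
Verify stationarity: grad f(x*) = H x* + g = (0, 0).
Eigenvalues of H: -18, 0.
H has a zero eigenvalue (singular; negative semidefinite but not definite), so H is neither positive definite, negative definite, nor indefinite. The second-order test alone is inconclusive -> degen.
(Indeed, f is constant along the null direction of H through x*, so x* is not a strict local extremum.)

degen


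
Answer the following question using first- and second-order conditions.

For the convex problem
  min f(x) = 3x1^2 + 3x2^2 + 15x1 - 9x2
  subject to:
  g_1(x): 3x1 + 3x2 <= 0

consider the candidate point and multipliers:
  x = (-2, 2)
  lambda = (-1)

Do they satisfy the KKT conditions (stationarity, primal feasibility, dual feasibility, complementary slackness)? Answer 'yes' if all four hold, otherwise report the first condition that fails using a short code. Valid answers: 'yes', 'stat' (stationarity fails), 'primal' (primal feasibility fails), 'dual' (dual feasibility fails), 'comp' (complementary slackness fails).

Gradient of f: grad f(x) = Q x + c = (3, 3)
Constraint values g_i(x) = a_i^T x - b_i:
  g_1((-2, 2)) = 0
Stationarity residual: grad f(x) + sum_i lambda_i a_i = (0, 0)
  -> stationarity OK
Primal feasibility (all g_i <= 0): OK
Dual feasibility (all lambda_i >= 0): FAILS
Complementary slackness (lambda_i * g_i(x) = 0 for all i): OK

Verdict: the first failing condition is dual_feasibility -> dual.

dual


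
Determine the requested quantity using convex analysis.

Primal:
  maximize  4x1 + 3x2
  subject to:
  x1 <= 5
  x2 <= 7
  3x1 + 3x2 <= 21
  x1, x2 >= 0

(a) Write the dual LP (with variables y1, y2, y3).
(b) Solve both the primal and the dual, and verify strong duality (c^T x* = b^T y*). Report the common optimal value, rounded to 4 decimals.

The standard primal-dual pair for 'max c^T x s.t. A x <= b, x >= 0' is:
  Dual:  min b^T y  s.t.  A^T y >= c,  y >= 0.

So the dual LP is:
  minimize  5y1 + 7y2 + 21y3
  subject to:
    y1 + 3y3 >= 4
    y2 + 3y3 >= 3
    y1, y2, y3 >= 0

Solving the primal: x* = (5, 2).
  primal value c^T x* = 26.
Solving the dual: y* = (1, 0, 1).
  dual value b^T y* = 26.
Strong duality: c^T x* = b^T y*. Confirmed.

26


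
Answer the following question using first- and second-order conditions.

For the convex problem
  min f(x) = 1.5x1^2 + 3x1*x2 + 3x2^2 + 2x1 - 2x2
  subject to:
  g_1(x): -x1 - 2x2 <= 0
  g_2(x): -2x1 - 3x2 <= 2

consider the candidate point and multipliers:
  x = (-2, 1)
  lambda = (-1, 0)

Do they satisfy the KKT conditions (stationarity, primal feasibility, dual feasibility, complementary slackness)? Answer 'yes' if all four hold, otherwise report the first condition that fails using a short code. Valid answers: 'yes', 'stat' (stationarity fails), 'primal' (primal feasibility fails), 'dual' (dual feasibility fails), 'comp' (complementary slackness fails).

Gradient of f: grad f(x) = Q x + c = (-1, -2)
Constraint values g_i(x) = a_i^T x - b_i:
  g_1((-2, 1)) = 0
  g_2((-2, 1)) = -1
Stationarity residual: grad f(x) + sum_i lambda_i a_i = (0, 0)
  -> stationarity OK
Primal feasibility (all g_i <= 0): OK
Dual feasibility (all lambda_i >= 0): FAILS
Complementary slackness (lambda_i * g_i(x) = 0 for all i): OK

Verdict: the first failing condition is dual_feasibility -> dual.

dual


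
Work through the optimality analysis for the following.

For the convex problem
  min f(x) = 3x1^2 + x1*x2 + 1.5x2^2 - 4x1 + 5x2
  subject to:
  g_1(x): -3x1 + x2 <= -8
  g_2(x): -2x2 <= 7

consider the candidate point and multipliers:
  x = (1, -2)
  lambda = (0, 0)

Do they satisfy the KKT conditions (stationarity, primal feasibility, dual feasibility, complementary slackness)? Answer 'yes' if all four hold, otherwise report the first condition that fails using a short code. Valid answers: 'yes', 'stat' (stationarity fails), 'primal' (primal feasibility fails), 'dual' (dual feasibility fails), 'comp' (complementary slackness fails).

Gradient of f: grad f(x) = Q x + c = (0, 0)
Constraint values g_i(x) = a_i^T x - b_i:
  g_1((1, -2)) = 3
  g_2((1, -2)) = -3
Stationarity residual: grad f(x) + sum_i lambda_i a_i = (0, 0)
  -> stationarity OK
Primal feasibility (all g_i <= 0): FAILS
Dual feasibility (all lambda_i >= 0): OK
Complementary slackness (lambda_i * g_i(x) = 0 for all i): OK

Verdict: the first failing condition is primal_feasibility -> primal.

primal


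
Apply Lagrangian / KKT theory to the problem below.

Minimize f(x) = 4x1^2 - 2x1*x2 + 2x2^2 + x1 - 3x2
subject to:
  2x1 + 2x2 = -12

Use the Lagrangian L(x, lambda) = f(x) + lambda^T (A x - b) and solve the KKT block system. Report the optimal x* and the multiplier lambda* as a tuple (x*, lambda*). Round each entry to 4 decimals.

Form the Lagrangian:
  L(x, lambda) = (1/2) x^T Q x + c^T x + lambda^T (A x - b)
Stationarity (grad_x L = 0): Q x + c + A^T lambda = 0.
Primal feasibility: A x = b.

This gives the KKT block system:
  [ Q   A^T ] [ x     ]   [-c ]
  [ A    0  ] [ lambda ] = [ b ]

Solving the linear system:
  x*      = (-2.5, -3.5)
  lambda* = (6)
  f(x*)   = 40

x* = (-2.5, -3.5), lambda* = (6)


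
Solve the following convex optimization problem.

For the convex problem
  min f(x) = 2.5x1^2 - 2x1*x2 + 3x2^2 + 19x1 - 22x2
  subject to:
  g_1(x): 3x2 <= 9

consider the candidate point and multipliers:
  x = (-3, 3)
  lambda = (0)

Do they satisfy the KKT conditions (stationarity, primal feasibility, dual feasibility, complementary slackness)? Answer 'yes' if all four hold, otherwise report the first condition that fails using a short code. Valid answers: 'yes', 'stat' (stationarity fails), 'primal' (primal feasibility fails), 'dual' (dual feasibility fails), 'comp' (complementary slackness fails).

Gradient of f: grad f(x) = Q x + c = (-2, 2)
Constraint values g_i(x) = a_i^T x - b_i:
  g_1((-3, 3)) = 0
Stationarity residual: grad f(x) + sum_i lambda_i a_i = (-2, 2)
  -> stationarity FAILS
Primal feasibility (all g_i <= 0): OK
Dual feasibility (all lambda_i >= 0): OK
Complementary slackness (lambda_i * g_i(x) = 0 for all i): OK

Verdict: the first failing condition is stationarity -> stat.

stat
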